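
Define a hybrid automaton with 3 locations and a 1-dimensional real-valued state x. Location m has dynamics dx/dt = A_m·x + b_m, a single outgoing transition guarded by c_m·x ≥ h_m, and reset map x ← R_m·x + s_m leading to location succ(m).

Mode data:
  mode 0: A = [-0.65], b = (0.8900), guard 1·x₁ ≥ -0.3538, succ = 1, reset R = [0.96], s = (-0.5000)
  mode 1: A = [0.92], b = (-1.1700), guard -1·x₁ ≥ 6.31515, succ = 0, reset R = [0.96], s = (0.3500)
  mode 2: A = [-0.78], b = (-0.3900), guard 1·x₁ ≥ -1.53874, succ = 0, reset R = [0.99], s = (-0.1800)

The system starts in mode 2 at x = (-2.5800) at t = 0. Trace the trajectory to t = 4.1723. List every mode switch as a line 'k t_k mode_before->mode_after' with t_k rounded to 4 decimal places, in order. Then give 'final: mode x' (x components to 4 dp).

1 0.8902 2->0
2 1.7801 0->1
3 3.1704 1->0
final: 0 -2.3232

Mode 2: guard c·x = -1.5387 hit at Δt = 0.8902 (t = 0.8902), x⁻ = (-1.5387) → reset → x⁺ = (-1.7034), jump to mode 0
Mode 0: guard c·x = -0.3538 hit at Δt = 0.8899 (t = 1.7801), x⁻ = (-0.3538) → reset → x⁺ = (-0.8396), jump to mode 1
Mode 1: guard c·x = 6.3152 hit at Δt = 1.3903 (t = 3.1704), x⁻ = (-6.3152) → reset → x⁺ = (-5.7125), jump to mode 0
Mode 0: flow for 1.0019 to horizon, guard not reached → x = (-2.3232)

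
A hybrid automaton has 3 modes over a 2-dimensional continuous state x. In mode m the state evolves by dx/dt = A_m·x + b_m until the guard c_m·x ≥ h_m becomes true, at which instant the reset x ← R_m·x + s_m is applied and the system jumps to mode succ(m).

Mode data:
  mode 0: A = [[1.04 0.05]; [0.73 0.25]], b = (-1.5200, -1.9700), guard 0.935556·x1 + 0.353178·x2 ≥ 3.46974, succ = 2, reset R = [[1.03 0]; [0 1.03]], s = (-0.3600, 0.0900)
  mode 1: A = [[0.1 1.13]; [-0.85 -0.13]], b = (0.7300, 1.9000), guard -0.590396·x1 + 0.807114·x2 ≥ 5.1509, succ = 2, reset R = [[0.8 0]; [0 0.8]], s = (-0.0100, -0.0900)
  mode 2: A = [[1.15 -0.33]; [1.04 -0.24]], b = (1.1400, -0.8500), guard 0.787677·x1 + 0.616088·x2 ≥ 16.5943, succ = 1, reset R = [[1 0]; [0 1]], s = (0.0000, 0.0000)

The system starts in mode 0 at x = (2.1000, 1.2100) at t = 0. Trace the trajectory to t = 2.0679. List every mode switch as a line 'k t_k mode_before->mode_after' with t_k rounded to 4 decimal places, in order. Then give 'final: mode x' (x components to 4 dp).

Mode 0: guard c·x = 3.4697 hit at Δt = 0.9003 (t = 0.9003), x⁻ = (3.1816, 1.3964) → reset → x⁺ = (2.9171, 1.5283), jump to mode 2
Mode 2: flow for 1.1676 to horizon, guard not reached → x = (11.4531, 7.3040)

1 0.9003 0->2
final: 2 11.4531 7.3040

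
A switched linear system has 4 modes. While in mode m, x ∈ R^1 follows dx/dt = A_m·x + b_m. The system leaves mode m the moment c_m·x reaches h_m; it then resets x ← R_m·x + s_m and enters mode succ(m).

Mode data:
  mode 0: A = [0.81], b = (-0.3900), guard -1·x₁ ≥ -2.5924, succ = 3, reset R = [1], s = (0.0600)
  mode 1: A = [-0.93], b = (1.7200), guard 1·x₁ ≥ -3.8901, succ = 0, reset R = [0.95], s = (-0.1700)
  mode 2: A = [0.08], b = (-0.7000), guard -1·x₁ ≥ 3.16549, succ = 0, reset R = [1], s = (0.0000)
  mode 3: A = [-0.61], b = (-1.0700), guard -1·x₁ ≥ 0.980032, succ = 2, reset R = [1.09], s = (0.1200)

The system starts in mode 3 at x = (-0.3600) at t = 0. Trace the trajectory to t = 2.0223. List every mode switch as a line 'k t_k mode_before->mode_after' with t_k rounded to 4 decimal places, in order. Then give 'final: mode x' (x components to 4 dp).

1 0.9645 3->2
final: 2 -1.8047

Mode 3: guard c·x = 0.9800 hit at Δt = 0.9645 (t = 0.9645), x⁻ = (-0.9800) → reset → x⁺ = (-0.9482), jump to mode 2
Mode 2: flow for 1.0578 to horizon, guard not reached → x = (-1.8047)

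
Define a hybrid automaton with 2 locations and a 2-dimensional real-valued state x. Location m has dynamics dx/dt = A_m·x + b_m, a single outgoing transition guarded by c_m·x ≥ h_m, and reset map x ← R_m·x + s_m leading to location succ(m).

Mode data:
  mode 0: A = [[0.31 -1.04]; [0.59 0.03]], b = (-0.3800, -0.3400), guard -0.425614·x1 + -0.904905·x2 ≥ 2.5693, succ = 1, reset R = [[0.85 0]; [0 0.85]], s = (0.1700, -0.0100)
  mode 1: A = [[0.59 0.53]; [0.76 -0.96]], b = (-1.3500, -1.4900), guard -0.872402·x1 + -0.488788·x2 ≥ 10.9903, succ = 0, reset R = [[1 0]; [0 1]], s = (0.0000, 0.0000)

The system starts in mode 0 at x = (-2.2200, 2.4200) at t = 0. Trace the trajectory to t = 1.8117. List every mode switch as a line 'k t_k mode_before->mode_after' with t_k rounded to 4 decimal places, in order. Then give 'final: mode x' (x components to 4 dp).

1 1.0688 0->1
final: 1 -8.8115 -3.5941

Mode 0: guard c·x = 2.5693 hit at Δt = 1.0688 (t = 1.0688), x⁻ = (-5.2487, -0.3706) → reset → x⁺ = (-4.2914, -0.3250), jump to mode 1
Mode 1: flow for 0.7429 to horizon, guard not reached → x = (-8.8115, -3.5941)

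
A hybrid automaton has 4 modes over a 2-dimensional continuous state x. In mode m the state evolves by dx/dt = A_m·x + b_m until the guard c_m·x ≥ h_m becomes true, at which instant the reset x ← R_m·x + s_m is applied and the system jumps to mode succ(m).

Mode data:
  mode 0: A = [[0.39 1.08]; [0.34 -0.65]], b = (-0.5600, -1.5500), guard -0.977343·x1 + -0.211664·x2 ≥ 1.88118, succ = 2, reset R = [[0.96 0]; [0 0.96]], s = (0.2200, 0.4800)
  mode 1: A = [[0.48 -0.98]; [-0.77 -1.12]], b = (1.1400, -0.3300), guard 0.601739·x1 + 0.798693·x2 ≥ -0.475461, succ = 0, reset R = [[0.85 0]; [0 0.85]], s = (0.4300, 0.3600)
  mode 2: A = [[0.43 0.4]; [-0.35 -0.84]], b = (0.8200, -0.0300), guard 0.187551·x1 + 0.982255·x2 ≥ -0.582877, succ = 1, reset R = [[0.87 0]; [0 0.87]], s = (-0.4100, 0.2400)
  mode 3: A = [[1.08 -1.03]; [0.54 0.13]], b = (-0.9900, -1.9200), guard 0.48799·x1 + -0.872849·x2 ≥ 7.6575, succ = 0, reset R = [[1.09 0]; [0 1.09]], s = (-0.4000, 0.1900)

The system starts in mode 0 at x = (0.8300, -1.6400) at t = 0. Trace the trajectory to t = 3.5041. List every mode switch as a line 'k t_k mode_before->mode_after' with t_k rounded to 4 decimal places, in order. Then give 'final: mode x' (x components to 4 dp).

Mode 0: guard c·x = 1.8812 hit at Δt = 0.8903 (t = 0.8903), x⁻ = (-1.4819, -2.0448) → reset → x⁺ = (-1.2027, -1.4830), jump to mode 2
Mode 2: guard c·x = -0.5829 hit at Δt = 1.0101 (t = 1.9004), x⁻ = (-1.2651, -0.3518) → reset → x⁺ = (-1.5107, -0.0661), jump to mode 1
Mode 1: guard c·x = -0.4755 hit at Δt = 0.8299 (t = 2.7303), x⁻ = (-1.2640, 0.3570) → reset → x⁺ = (-0.6444, 0.6635), jump to mode 0
Mode 0: flow for 0.7738 to horizon, guard not reached → x = (-1.4195, -0.7374)

1 0.8903 0->2
2 1.9004 2->1
3 2.7303 1->0
final: 0 -1.4195 -0.7374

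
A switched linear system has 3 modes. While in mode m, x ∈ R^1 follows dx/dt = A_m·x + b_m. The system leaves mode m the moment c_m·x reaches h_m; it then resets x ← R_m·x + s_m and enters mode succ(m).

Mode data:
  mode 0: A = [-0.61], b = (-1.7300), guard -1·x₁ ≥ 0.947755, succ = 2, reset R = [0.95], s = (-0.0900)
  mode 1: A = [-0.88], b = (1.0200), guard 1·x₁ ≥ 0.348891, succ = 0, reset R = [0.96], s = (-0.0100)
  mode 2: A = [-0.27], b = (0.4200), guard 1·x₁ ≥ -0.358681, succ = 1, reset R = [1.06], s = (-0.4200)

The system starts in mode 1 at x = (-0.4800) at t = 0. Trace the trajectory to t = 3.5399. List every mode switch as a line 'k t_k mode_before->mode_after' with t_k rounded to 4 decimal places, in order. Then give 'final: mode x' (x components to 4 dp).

Mode 1: guard c·x = 0.3489 hit at Δt = 0.8007 (t = 0.8007), x⁻ = (0.3489) → reset → x⁺ = (0.3249), jump to mode 0
Mode 0: guard c·x = 0.9478 hit at Δt = 0.8446 (t = 1.6453), x⁻ = (-0.9478) → reset → x⁺ = (-0.9904), jump to mode 2
Mode 2: guard c·x = -0.3587 hit at Δt = 1.0562 (t = 2.7015), x⁻ = (-0.3587) → reset → x⁺ = (-0.8002), jump to mode 1
Mode 1: flow for 0.8384 to horizon, guard not reached → x = (0.2222)

1 0.8007 1->0
2 1.6453 0->2
3 2.7015 2->1
final: 1 0.2222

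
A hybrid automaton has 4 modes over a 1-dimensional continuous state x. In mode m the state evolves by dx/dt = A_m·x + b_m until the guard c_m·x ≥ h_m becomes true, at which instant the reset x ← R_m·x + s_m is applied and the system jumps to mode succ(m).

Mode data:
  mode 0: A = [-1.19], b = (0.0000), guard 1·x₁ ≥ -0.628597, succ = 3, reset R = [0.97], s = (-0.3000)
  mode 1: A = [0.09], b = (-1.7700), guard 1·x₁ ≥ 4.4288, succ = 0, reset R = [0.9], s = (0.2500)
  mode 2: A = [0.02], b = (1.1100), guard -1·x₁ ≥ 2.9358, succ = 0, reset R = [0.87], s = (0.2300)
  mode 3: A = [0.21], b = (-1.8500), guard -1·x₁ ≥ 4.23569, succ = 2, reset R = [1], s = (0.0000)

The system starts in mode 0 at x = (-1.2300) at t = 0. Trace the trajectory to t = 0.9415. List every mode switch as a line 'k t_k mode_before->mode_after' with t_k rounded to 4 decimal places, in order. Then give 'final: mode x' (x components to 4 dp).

1 0.5641 0->3
final: 3 -1.7114

Mode 0: guard c·x = -0.6286 hit at Δt = 0.5641 (t = 0.5641), x⁻ = (-0.6286) → reset → x⁺ = (-0.9097), jump to mode 3
Mode 3: flow for 0.3774 to horizon, guard not reached → x = (-1.7114)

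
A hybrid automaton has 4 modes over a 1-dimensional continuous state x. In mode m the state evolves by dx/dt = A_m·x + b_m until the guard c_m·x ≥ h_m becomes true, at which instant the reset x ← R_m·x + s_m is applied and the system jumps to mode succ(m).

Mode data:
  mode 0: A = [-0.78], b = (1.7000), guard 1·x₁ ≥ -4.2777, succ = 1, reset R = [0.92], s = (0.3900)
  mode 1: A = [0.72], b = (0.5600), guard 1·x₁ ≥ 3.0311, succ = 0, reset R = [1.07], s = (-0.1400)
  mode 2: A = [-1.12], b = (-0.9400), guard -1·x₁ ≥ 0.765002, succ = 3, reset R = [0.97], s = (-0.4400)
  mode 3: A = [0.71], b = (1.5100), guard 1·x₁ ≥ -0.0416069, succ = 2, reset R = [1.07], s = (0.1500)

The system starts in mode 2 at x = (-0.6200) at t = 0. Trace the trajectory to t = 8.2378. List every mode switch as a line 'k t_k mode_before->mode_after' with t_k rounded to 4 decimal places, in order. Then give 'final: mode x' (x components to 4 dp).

Mode 2: guard c·x = 0.7650 hit at Δt = 0.9665 (t = 0.9665), x⁻ = (-0.7650) → reset → x⁺ = (-1.1821), jump to mode 3
Mode 3: guard c·x = -0.0416 hit at Δt = 1.1151 (t = 2.0816), x⁻ = (-0.0416) → reset → x⁺ = (0.1055), jump to mode 2
Mode 2: guard c·x = 0.7650 hit at Δt = 2.2706 (t = 4.3522), x⁻ = (-0.7650) → reset → x⁺ = (-1.1821), jump to mode 3
Mode 3: guard c·x = -0.0416 hit at Δt = 1.1151 (t = 5.4673), x⁻ = (-0.0416) → reset → x⁺ = (0.1055), jump to mode 2
Mode 2: guard c·x = 0.7650 hit at Δt = 2.2706 (t = 7.7379), x⁻ = (-0.7650) → reset → x⁺ = (-1.1821), jump to mode 3
Mode 3: flow for 0.4999 to horizon, guard not reached → x = (-0.7795)

1 0.9665 2->3
2 2.0816 3->2
3 4.3522 2->3
4 5.4673 3->2
5 7.7379 2->3
final: 3 -0.7795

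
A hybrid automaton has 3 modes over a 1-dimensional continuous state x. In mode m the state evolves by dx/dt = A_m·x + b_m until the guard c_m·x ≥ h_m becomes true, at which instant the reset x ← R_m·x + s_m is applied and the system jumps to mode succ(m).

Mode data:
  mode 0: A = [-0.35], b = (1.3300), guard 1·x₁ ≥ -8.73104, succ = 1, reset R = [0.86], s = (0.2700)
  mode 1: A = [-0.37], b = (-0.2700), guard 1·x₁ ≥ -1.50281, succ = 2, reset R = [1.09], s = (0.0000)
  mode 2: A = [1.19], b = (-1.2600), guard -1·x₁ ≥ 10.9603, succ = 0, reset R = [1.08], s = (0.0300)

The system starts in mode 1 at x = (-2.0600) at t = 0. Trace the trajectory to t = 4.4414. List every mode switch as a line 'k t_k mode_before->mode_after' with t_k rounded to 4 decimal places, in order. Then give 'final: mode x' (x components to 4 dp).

Mode 1: guard c·x = -1.5028 hit at Δt = 1.4669 (t = 1.4669), x⁻ = (-1.5028) → reset → x⁺ = (-1.6381), jump to mode 2
Mode 2: guard c·x = 10.9603 hit at Δt = 1.2558 (t = 2.7227), x⁻ = (-10.9603) → reset → x⁺ = (-11.8071), jump to mode 0
Mode 0: guard c·x = -8.7310 hit at Δt = 0.6272 (t = 3.3499), x⁻ = (-8.7310) → reset → x⁺ = (-7.2387), jump to mode 1
Mode 1: flow for 1.0915 to horizon, guard not reached → x = (-5.0760)

1 1.4669 1->2
2 2.7227 2->0
3 3.3499 0->1
final: 1 -5.0760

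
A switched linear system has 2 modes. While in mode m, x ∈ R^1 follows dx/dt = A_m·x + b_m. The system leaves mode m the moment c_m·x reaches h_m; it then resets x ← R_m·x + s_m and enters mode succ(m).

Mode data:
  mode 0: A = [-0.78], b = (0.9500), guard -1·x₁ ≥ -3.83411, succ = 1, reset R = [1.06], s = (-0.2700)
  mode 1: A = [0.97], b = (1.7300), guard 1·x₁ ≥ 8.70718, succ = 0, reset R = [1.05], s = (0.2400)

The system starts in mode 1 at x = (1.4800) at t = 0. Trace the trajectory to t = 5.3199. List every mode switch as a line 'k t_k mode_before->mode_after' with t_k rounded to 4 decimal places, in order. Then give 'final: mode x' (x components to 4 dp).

1 1.2038 1->0
2 2.6629 0->1
3 3.3142 1->0
4 4.7733 0->1
final: 1 7.6949

Mode 1: guard c·x = 8.7072 hit at Δt = 1.2038 (t = 1.2038), x⁻ = (8.7072) → reset → x⁺ = (9.3825), jump to mode 0
Mode 0: guard c·x = -3.8341 hit at Δt = 1.4591 (t = 2.6629), x⁻ = (3.8341) → reset → x⁺ = (3.7942), jump to mode 1
Mode 1: guard c·x = 8.7072 hit at Δt = 0.6513 (t = 3.3142), x⁻ = (8.7072) → reset → x⁺ = (9.3825), jump to mode 0
Mode 0: guard c·x = -3.8341 hit at Δt = 1.4591 (t = 4.7733), x⁻ = (3.8341) → reset → x⁺ = (3.7942), jump to mode 1
Mode 1: flow for 0.5466 to horizon, guard not reached → x = (7.6949)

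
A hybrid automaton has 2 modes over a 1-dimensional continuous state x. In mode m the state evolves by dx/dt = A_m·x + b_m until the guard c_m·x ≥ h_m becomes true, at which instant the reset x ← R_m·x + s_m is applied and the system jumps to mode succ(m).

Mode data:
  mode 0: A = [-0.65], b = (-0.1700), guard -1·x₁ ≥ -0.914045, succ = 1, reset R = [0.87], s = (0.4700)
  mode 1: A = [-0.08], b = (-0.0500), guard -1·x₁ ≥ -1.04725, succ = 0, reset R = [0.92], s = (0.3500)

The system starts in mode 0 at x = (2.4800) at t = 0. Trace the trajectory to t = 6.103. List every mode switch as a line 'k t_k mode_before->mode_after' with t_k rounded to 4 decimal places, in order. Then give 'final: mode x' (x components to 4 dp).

Mode 0: guard c·x = -0.9140 hit at Δt = 1.3027 (t = 1.3027), x⁻ = (0.9140) → reset → x⁺ = (1.2652), jump to mode 1
Mode 1: guard c·x = -1.0473 hit at Δt = 1.5315 (t = 2.8342), x⁻ = (1.0473) → reset → x⁺ = (1.3135), jump to mode 0
Mode 0: guard c·x = -0.9140 hit at Δt = 0.4500 (t = 3.2842), x⁻ = (0.9140) → reset → x⁺ = (1.2652), jump to mode 1
Mode 1: guard c·x = -1.0473 hit at Δt = 1.5315 (t = 4.8158), x⁻ = (1.0473) → reset → x⁺ = (1.3135), jump to mode 0
Mode 0: guard c·x = -0.9140 hit at Δt = 0.4500 (t = 5.2658), x⁻ = (0.9140) → reset → x⁺ = (1.2652), jump to mode 1
Mode 1: flow for 0.8372 to horizon, guard not reached → x = (1.1428)

1 1.3027 0->1
2 2.8342 1->0
3 3.2842 0->1
4 4.8158 1->0
5 5.2658 0->1
final: 1 1.1428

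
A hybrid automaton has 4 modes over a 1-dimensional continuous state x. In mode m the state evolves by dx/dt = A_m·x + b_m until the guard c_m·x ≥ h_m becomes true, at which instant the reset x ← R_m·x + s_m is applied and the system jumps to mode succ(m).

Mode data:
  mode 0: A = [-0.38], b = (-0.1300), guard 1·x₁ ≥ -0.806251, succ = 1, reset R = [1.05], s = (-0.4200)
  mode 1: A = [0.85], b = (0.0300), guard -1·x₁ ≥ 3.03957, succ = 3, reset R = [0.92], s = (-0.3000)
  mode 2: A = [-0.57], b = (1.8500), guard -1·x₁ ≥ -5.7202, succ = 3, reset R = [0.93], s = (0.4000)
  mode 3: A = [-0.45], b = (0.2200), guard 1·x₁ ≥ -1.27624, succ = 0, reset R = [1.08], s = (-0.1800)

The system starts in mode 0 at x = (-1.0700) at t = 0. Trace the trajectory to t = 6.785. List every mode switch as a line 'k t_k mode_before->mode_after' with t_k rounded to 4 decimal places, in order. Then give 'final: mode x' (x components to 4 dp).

1 1.1841 0->1
2 2.2335 1->3
3 3.8082 3->0
4 6.3432 0->1
final: 1 -1.8277

Mode 0: guard c·x = -0.8063 hit at Δt = 1.1841 (t = 1.1841), x⁻ = (-0.8063) → reset → x⁺ = (-1.2666), jump to mode 1
Mode 1: guard c·x = 3.0396 hit at Δt = 1.0494 (t = 2.2335), x⁻ = (-3.0396) → reset → x⁺ = (-3.0964), jump to mode 3
Mode 3: guard c·x = -1.2762 hit at Δt = 1.5747 (t = 3.8082), x⁻ = (-1.2762) → reset → x⁺ = (-1.5583), jump to mode 0
Mode 0: guard c·x = -0.8063 hit at Δt = 2.5350 (t = 6.3432), x⁻ = (-0.8063) → reset → x⁺ = (-1.2666), jump to mode 1
Mode 1: flow for 0.4418 to horizon, guard not reached → x = (-1.8277)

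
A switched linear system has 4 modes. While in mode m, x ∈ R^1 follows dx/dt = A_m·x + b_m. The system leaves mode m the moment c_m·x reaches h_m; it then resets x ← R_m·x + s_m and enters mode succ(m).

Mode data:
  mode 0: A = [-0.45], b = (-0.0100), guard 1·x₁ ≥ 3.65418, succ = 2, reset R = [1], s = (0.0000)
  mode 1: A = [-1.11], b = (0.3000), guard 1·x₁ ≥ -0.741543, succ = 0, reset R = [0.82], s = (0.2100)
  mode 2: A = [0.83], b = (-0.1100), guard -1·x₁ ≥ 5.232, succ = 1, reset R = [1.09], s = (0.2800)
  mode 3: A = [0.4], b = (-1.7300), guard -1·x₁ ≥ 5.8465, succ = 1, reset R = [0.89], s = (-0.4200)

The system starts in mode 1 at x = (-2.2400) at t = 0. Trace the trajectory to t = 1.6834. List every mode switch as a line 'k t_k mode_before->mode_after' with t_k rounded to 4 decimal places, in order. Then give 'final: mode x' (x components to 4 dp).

1 0.8186 1->0
final: 0 -0.2769

Mode 1: guard c·x = -0.7415 hit at Δt = 0.8186 (t = 0.8186), x⁻ = (-0.7415) → reset → x⁺ = (-0.3981), jump to mode 0
Mode 0: flow for 0.8648 to horizon, guard not reached → x = (-0.2769)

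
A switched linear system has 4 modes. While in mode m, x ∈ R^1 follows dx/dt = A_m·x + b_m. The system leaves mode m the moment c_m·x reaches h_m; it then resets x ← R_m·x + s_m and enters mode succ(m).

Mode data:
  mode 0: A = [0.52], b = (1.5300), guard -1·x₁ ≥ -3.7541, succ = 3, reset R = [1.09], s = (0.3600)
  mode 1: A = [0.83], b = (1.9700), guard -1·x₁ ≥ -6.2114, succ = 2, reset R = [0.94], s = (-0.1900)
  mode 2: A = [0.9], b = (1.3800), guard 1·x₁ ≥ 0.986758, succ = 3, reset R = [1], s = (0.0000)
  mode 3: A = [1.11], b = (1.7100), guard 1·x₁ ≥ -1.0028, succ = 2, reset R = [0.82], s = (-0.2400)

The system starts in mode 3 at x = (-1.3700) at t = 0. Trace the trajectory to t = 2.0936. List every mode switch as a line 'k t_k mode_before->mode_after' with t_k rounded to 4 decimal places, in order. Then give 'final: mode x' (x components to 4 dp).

Mode 3: guard c·x = -1.0028 hit at Δt = 1.0346 (t = 1.0346), x⁻ = (-1.0028) → reset → x⁺ = (-1.0623), jump to mode 2
Mode 2: flow for 1.0590 to horizon, guard not reached → x = (-0.3116)

1 1.0346 3->2
final: 2 -0.3116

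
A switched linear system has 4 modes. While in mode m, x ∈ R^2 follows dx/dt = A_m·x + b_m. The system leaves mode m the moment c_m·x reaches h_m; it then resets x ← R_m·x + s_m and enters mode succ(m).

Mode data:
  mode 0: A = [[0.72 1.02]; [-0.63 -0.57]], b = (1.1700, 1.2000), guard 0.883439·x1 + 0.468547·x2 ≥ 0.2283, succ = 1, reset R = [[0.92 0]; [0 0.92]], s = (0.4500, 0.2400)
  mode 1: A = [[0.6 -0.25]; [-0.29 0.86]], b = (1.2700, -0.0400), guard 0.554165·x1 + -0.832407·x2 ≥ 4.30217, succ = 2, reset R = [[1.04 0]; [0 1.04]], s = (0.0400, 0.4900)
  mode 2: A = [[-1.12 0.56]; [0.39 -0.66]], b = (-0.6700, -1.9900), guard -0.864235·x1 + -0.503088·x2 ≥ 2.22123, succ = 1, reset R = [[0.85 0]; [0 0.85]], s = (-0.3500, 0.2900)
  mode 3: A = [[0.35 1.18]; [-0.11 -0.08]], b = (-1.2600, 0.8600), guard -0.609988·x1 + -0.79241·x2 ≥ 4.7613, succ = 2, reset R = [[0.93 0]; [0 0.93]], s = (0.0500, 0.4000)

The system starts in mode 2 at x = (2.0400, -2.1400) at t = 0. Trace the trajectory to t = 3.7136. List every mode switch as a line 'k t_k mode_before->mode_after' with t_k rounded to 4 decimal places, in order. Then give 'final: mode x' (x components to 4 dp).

Mode 2: guard c·x = 2.2212 hit at Δt = 1.4074 (t = 1.4074), x⁻ = (-1.0064, -2.6863) → reset → x⁺ = (-1.2055, -1.9933), jump to mode 1
Mode 1: guard c·x = 4.3022 hit at Δt = 1.0507 (t = 2.4581), x⁻ = (0.6814, -4.7147) → reset → x⁺ = (0.7487, -4.4133), jump to mode 2
Mode 2: guard c·x = 2.2212 hit at Δt = 0.2652 (t = 2.7233), x⁻ = (-0.1463, -4.1638) → reset → x⁺ = (-0.4744, -3.2493), jump to mode 1
Mode 1: guard c·x = 4.3022 hit at Δt = 0.4510 (t = 3.1744), x⁻ = (0.5451, -4.8055) → reset → x⁺ = (0.6069, -4.5077), jump to mode 2
Mode 2: guard c·x = 2.2212 hit at Δt = 0.1952 (t = 3.3696), x⁻ = (-0.0616, -4.3093) → reset → x⁺ = (-0.4024, -3.3729), jump to mode 1
Mode 1: flow for 0.3440 to horizon, guard not reached → x = (0.3635, -4.5433)

1 1.4074 2->1
2 2.4581 1->2
3 2.7233 2->1
4 3.1744 1->2
5 3.3696 2->1
final: 1 0.3635 -4.5433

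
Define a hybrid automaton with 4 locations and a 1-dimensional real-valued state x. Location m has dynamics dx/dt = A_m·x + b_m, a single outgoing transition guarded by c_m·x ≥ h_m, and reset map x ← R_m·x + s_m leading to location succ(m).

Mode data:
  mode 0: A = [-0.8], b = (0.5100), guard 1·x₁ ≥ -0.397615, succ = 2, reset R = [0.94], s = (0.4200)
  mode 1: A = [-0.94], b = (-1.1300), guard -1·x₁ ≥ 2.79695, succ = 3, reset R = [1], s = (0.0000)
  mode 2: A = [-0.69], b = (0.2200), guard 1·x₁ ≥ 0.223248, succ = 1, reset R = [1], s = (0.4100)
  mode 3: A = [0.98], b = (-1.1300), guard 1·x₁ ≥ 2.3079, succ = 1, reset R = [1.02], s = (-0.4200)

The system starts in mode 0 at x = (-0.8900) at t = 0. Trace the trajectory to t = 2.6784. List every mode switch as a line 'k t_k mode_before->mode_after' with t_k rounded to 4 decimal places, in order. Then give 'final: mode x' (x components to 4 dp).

Mode 0: guard c·x = -0.3976 hit at Δt = 0.4864 (t = 0.4864), x⁻ = (-0.3976) → reset → x⁺ = (0.0462), jump to mode 2
Mode 2: guard c·x = 0.2232 hit at Δt = 1.5187 (t = 2.0051), x⁻ = (0.2232) → reset → x⁺ = (0.6332), jump to mode 1
Mode 1: flow for 0.6733 to horizon, guard not reached → x = (-0.2275)

1 0.4864 0->2
2 2.0051 2->1
final: 1 -0.2275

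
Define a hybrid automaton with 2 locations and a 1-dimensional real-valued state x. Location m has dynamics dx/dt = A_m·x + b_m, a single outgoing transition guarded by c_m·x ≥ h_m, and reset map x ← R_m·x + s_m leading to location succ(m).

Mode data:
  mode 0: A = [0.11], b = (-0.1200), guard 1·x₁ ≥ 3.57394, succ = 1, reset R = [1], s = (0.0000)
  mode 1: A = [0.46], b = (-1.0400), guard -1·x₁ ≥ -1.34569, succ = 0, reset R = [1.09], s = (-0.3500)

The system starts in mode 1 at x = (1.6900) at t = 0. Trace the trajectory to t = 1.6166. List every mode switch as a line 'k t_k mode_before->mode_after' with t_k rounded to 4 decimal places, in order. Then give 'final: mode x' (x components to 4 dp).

Mode 1: guard c·x = -1.3457 hit at Δt = 1.0260 (t = 1.0260), x⁻ = (1.3457) → reset → x⁺ = (1.1168), jump to mode 0
Mode 0: flow for 0.5906 to horizon, guard not reached → x = (1.1185)

1 1.0260 1->0
final: 0 1.1185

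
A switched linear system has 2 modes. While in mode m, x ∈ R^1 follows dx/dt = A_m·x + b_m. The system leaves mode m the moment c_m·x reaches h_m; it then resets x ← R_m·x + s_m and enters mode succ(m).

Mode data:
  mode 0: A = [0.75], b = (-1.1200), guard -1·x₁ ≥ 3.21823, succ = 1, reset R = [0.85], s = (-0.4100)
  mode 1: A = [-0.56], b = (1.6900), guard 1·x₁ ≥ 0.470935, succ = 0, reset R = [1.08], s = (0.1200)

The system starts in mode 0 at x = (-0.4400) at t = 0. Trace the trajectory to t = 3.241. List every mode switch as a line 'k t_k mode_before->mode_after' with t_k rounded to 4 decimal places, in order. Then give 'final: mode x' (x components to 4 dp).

Mode 0: guard c·x = 3.2182 hit at Δt = 1.1877 (t = 1.1877), x⁻ = (-3.2182) → reset → x⁺ = (-3.1455), jump to mode 1
Mode 1: guard c·x = 0.4709 hit at Δt = 1.5781 (t = 2.7658), x⁻ = (0.4709) → reset → x⁺ = (0.6286), jump to mode 0
Mode 0: flow for 0.4752 to horizon, guard not reached → x = (0.2584)

1 1.1877 0->1
2 2.7658 1->0
final: 0 0.2584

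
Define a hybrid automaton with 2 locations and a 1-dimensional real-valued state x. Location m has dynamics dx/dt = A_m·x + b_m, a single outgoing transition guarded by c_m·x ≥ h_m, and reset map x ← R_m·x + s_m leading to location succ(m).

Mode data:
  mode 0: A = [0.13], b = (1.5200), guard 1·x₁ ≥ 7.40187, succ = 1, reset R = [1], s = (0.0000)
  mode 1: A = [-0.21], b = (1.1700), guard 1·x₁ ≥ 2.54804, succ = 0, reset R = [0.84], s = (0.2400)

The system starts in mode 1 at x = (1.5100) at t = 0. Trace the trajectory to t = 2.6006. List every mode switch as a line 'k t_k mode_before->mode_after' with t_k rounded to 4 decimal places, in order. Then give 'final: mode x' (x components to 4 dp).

Mode 1: guard c·x = 2.5480 hit at Δt = 1.4055 (t = 1.4055), x⁻ = (2.5480) → reset → x⁺ = (2.3804), jump to mode 0
Mode 0: flow for 1.1951 to horizon, guard not reached → x = (4.7457)

1 1.4055 1->0
final: 0 4.7457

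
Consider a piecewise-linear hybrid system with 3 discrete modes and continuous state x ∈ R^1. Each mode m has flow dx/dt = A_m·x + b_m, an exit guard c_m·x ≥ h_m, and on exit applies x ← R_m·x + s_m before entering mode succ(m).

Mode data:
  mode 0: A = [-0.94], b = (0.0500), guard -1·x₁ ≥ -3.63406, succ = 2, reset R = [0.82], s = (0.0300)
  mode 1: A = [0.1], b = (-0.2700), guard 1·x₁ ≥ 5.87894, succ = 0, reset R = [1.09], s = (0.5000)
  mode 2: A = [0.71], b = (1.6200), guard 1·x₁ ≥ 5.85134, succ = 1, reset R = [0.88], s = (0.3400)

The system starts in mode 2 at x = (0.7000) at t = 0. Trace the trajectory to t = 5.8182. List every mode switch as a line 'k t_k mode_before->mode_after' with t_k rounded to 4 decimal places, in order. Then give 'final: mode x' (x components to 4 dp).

Mode 2: guard c·x = 5.8513 hit at Δt = 1.4133 (t = 1.4133), x⁻ = (5.8513) → reset → x⁺ = (5.4892), jump to mode 1
Mode 1: guard c·x = 5.8789 hit at Δt = 1.3080 (t = 2.7213), x⁻ = (5.8789) → reset → x⁺ = (6.9080), jump to mode 0
Mode 0: guard c·x = -3.6341 hit at Δt = 0.6908 (t = 3.4121), x⁻ = (3.6341) → reset → x⁺ = (3.0099), jump to mode 2
Mode 2: guard c·x = 5.8513 hit at Δt = 0.6054 (t = 4.0175), x⁻ = (5.8513) → reset → x⁺ = (5.4892), jump to mode 1
Mode 1: guard c·x = 5.8789 hit at Δt = 1.3080 (t = 5.3255), x⁻ = (5.8789) → reset → x⁺ = (6.9080), jump to mode 0
Mode 0: flow for 0.4927 to horizon, guard not reached → x = (4.3669)

1 1.4133 2->1
2 2.7213 1->0
3 3.4121 0->2
4 4.0175 2->1
5 5.3255 1->0
final: 0 4.3669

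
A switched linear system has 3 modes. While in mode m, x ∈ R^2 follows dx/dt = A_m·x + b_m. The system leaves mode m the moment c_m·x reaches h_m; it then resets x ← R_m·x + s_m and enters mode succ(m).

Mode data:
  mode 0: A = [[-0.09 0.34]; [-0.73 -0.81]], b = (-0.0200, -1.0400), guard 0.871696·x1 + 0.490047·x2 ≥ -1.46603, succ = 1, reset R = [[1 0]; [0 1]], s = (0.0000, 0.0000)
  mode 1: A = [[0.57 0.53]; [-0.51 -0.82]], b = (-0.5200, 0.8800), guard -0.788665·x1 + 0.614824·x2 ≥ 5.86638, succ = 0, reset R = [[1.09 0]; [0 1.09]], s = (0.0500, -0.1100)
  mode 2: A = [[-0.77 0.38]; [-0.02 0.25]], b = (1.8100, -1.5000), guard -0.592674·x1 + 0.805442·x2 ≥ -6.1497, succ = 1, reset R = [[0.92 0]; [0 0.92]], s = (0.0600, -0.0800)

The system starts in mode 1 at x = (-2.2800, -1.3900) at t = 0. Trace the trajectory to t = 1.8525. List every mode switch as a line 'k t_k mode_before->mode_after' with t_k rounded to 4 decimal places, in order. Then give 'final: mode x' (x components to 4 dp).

Mode 1: guard c·x = 5.8664 hit at Δt = 1.3751 (t = 1.3751), x⁻ = (-5.7994, 2.1024) → reset → x⁺ = (-6.2713, 2.1816), jump to mode 0
Mode 0: flow for 0.4774 to horizon, guard not reached → x = (-5.6161, 2.7836)

1 1.3751 1->0
final: 0 -5.6161 2.7836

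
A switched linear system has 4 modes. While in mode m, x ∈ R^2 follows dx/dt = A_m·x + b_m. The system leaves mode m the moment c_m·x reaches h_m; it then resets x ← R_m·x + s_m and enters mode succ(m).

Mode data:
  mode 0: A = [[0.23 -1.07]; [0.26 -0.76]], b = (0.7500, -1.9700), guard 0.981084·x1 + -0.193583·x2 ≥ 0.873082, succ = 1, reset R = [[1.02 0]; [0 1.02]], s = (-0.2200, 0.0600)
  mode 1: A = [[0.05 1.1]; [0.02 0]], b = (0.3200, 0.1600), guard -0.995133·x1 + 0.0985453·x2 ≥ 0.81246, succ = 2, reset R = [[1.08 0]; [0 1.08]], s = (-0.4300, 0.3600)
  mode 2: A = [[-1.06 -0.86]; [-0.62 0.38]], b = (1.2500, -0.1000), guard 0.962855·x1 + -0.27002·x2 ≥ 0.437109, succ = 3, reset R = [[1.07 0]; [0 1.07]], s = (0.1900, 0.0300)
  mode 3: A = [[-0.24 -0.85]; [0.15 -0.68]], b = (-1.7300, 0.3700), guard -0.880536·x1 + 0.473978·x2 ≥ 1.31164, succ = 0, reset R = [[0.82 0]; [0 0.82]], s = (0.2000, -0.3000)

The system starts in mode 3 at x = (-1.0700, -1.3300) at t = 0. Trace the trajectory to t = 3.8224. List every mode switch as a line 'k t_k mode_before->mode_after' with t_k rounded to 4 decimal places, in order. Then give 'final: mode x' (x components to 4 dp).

Mode 3: guard c·x = 1.3116 hit at Δt = 1.0647 (t = 1.0647), x⁻ = (-1.7726, -0.5258) → reset → x⁺ = (-1.2536, -0.7312), jump to mode 0
Mode 0: guard c·x = 0.8731 hit at Δt = 0.8853 (t = 1.9500), x⁻ = (0.5541, -1.7019) → reset → x⁺ = (0.3452, -1.6760), jump to mode 1
Mode 1: guard c·x = 0.8125 hit at Δt = 0.8991 (t = 2.8491), x⁻ = (-0.9687, -1.5378) → reset → x⁺ = (-1.4762, -1.3009), jump to mode 2
Mode 2: guard c·x = 0.4371 hit at Δt = 0.5027 (t = 3.3518), x⁻ = (0.0611, -1.4008) → reset → x⁺ = (0.2554, -1.4688), jump to mode 3
Mode 3: flow for 0.4706 to horizon, guard not reached → x = (-0.0997, -0.9125)

1 1.0647 3->0
2 1.9500 0->1
3 2.8491 1->2
4 3.3518 2->3
final: 3 -0.0997 -0.9125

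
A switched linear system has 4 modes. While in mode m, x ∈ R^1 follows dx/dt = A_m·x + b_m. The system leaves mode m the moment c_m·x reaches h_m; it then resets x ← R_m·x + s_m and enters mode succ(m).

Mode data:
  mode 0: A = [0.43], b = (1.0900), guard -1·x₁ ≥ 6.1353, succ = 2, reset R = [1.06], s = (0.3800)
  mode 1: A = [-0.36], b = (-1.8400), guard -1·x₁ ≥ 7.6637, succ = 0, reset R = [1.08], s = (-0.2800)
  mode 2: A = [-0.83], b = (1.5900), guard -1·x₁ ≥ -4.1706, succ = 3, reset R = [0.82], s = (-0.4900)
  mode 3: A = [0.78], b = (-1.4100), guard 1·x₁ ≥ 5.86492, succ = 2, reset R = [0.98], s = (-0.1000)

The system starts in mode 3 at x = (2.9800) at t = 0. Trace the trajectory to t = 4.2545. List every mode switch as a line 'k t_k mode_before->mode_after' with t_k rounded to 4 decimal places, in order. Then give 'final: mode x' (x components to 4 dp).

1 1.5917 3->2
2 2.1987 2->3
3 3.8464 3->2
final: 2 4.5754

Mode 3: guard c·x = 5.8649 hit at Δt = 1.5917 (t = 1.5917), x⁻ = (5.8649) → reset → x⁺ = (5.6476), jump to mode 2
Mode 2: guard c·x = -4.1706 hit at Δt = 0.6070 (t = 2.1987), x⁻ = (4.1706) → reset → x⁺ = (2.9299), jump to mode 3
Mode 3: guard c·x = 5.8649 hit at Δt = 1.6477 (t = 3.8464), x⁻ = (5.8649) → reset → x⁺ = (5.6476), jump to mode 2
Mode 2: flow for 0.4081 to horizon, guard not reached → x = (4.5754)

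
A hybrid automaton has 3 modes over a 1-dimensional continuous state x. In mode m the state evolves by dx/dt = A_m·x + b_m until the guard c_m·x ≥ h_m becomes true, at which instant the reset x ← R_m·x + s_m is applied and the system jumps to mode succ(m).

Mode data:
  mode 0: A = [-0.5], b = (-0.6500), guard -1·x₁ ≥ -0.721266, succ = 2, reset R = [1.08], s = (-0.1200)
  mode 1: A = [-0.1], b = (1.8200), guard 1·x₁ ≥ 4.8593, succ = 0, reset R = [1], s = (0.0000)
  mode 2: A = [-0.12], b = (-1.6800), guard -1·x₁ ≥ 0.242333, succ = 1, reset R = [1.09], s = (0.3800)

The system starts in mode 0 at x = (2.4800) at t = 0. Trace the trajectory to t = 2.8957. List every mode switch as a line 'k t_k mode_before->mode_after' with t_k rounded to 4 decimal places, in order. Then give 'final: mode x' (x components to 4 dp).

Mode 0: guard c·x = -0.7213 hit at Δt = 1.2520 (t = 1.2520), x⁻ = (0.7213) → reset → x⁺ = (0.6590), jump to mode 2
Mode 2: guard c·x = 0.2423 hit at Δt = 0.5288 (t = 1.7808), x⁻ = (-0.2423) → reset → x⁺ = (0.1159), jump to mode 1
Mode 1: flow for 1.1149 to horizon, guard not reached → x = (2.0237)

1 1.2520 0->2
2 1.7808 2->1
final: 1 2.0237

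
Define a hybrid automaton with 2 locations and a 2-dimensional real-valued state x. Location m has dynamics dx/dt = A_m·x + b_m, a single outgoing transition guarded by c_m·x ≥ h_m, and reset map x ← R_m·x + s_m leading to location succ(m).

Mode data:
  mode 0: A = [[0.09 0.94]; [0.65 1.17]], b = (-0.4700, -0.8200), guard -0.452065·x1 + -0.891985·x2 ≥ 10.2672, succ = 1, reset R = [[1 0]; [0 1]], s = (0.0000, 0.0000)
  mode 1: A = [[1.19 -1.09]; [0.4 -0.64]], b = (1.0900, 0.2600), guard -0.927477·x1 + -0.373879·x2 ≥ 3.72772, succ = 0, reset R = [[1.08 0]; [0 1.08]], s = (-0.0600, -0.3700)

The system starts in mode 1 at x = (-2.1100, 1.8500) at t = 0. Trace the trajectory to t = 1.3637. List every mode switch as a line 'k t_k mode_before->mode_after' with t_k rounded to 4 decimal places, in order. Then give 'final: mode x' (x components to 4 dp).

Mode 1: guard c·x = 3.7277 hit at Δt = 0.5413 (t = 0.5413), x⁻ = (-4.3565, 0.8367) → reset → x⁺ = (-4.7650, 0.5336), jump to mode 0
Mode 0: flow for 0.8224 to horizon, guard not reached → x = (-6.7070, -4.4704)

1 0.5413 1->0
final: 0 -6.7070 -4.4704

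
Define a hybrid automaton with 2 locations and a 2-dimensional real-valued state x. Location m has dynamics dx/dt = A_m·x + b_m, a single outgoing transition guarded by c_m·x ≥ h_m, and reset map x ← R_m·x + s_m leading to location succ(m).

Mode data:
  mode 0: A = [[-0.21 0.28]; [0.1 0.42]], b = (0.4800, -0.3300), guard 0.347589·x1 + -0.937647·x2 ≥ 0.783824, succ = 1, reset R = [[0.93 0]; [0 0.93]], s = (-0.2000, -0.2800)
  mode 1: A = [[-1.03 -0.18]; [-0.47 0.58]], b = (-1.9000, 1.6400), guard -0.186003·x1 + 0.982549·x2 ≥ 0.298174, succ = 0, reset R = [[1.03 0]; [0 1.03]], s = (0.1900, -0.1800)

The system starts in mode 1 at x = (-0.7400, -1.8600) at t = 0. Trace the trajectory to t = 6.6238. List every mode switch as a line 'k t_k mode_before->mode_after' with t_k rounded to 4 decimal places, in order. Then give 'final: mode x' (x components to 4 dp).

1 1.2199 1->0
2 2.6027 0->1
3 3.3595 1->0
4 4.7735 0->1
5 5.5206 1->0
final: 0 -0.4878 -0.7388

Mode 1: guard c·x = 0.2982 hit at Δt = 1.2199 (t = 1.2199), x⁻ = (-1.4227, 0.0341) → reset → x⁺ = (-1.2754, -0.1448), jump to mode 0
Mode 0: guard c·x = 0.7838 hit at Δt = 1.3828 (t = 2.6027), x⁻ = (-0.5738, -1.0487) → reset → x⁺ = (-0.7336, -1.2553), jump to mode 1
Mode 1: guard c·x = 0.2982 hit at Δt = 0.7568 (t = 3.3595), x⁻ = (-1.2806, 0.0610) → reset → x⁺ = (-1.1290, -0.1171), jump to mode 0
Mode 0: guard c·x = 0.7838 hit at Δt = 1.4140 (t = 4.7735), x⁻ = (-0.4381, -0.9984) → reset → x⁺ = (-0.6075, -1.2085), jump to mode 1
Mode 1: guard c·x = 0.2982 hit at Δt = 0.7471 (t = 5.5206), x⁻ = (-1.2200, 0.0725) → reset → x⁺ = (-1.0666, -0.1053), jump to mode 0
Mode 0: flow for 1.1032 to horizon, guard not reached → x = (-0.4878, -0.7388)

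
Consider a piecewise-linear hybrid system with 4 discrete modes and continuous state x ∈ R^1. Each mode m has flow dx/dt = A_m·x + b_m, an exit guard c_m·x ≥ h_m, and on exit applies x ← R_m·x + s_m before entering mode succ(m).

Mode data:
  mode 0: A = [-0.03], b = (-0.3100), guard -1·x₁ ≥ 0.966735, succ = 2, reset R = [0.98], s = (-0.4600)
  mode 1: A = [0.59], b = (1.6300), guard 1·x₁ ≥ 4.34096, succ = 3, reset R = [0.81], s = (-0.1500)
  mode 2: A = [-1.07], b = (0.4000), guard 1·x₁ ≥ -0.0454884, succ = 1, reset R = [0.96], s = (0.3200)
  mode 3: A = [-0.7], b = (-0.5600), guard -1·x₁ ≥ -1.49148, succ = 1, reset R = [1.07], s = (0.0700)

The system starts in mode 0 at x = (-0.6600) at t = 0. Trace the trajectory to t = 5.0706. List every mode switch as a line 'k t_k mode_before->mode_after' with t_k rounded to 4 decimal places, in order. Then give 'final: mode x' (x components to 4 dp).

1 1.0741 0->2
2 2.4259 2->1
3 3.8650 1->3
4 4.7190 3->1
final: 1 2.6868

Mode 0: guard c·x = 0.9667 hit at Δt = 1.0741 (t = 1.0741), x⁻ = (-0.9667) → reset → x⁺ = (-1.4074), jump to mode 2
Mode 2: guard c·x = -0.0455 hit at Δt = 1.3518 (t = 2.4259), x⁻ = (-0.0455) → reset → x⁺ = (0.2763), jump to mode 1
Mode 1: guard c·x = 4.3410 hit at Δt = 1.4391 (t = 3.8650), x⁻ = (4.3410) → reset → x⁺ = (3.3662), jump to mode 3
Mode 3: guard c·x = -1.4915 hit at Δt = 0.8540 (t = 4.7190), x⁻ = (1.4915) → reset → x⁺ = (1.6659), jump to mode 1
Mode 1: flow for 0.3516 to horizon, guard not reached → x = (2.6868)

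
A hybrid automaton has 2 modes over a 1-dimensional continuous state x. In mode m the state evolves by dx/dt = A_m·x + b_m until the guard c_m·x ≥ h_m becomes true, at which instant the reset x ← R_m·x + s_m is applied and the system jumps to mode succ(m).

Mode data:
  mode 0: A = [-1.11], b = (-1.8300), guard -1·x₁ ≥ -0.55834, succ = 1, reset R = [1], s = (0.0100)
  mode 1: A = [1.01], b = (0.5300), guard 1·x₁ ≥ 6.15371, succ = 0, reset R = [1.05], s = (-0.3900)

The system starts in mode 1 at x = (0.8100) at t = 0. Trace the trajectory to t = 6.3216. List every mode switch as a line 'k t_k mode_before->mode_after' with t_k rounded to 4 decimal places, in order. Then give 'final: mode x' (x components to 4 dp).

1 1.5942 1->0
2 2.7223 0->1
3 4.5143 1->0
4 5.6424 0->1
final: 1 1.6459

Mode 1: guard c·x = 6.1537 hit at Δt = 1.5942 (t = 1.5942), x⁻ = (6.1537) → reset → x⁺ = (6.0714), jump to mode 0
Mode 0: guard c·x = -0.5583 hit at Δt = 1.1281 (t = 2.7223), x⁻ = (0.5583) → reset → x⁺ = (0.5683), jump to mode 1
Mode 1: guard c·x = 6.1537 hit at Δt = 1.7920 (t = 4.5143), x⁻ = (6.1537) → reset → x⁺ = (6.0714), jump to mode 0
Mode 0: guard c·x = -0.5583 hit at Δt = 1.1281 (t = 5.6424), x⁻ = (0.5583) → reset → x⁺ = (0.5683), jump to mode 1
Mode 1: flow for 0.6792 to horizon, guard not reached → x = (1.6459)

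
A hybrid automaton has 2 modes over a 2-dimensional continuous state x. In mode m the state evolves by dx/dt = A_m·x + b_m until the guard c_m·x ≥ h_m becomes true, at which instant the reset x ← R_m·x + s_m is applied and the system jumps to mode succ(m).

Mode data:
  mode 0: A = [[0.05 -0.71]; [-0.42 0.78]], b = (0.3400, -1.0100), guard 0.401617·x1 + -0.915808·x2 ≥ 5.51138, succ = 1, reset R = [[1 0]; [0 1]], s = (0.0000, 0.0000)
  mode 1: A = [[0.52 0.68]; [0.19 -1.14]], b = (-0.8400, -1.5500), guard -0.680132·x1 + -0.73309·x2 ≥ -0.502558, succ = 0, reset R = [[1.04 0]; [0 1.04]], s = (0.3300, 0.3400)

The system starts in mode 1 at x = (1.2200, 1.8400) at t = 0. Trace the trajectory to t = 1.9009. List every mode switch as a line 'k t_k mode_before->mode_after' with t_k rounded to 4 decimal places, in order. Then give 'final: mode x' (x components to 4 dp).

1 1.5875 1->0
final: 0 2.0796 -1.0381

Mode 1: guard c·x = -0.5026 hit at Δt = 1.5875 (t = 1.5875), x⁻ = (1.4106, -0.6232) → reset → x⁺ = (1.7971, -0.3081), jump to mode 0
Mode 0: flow for 0.3134 to horizon, guard not reached → x = (2.0796, -1.0381)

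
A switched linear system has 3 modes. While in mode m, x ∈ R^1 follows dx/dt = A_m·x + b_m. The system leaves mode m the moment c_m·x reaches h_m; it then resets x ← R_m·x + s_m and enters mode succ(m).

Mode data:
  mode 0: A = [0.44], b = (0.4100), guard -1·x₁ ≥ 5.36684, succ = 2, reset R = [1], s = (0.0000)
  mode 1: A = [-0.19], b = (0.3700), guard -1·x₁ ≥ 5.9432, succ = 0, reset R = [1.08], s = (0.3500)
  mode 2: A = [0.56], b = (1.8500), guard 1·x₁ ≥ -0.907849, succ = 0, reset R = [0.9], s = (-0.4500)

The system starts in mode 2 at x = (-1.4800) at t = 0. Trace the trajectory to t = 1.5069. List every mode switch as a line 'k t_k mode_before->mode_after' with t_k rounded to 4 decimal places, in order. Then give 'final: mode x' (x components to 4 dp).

1 0.4873 2->0
final: 0 -1.4569

Mode 2: guard c·x = -0.9078 hit at Δt = 0.4873 (t = 0.4873), x⁻ = (-0.9078) → reset → x⁺ = (-1.2671), jump to mode 0
Mode 0: flow for 1.0196 to horizon, guard not reached → x = (-1.4569)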